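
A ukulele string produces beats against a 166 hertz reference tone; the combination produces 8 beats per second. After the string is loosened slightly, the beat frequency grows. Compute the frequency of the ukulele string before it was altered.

|f − 166| = 8, so the ukulele string was at either 158 Hz or 174 Hz.
Reducing tension lowers a string's frequency; the adjustment lowers the ukulele string's frequency.
The beat rate rose, so the adjustment moved the ukulele string further from 166 Hz — it was already below the reference.

158 Hz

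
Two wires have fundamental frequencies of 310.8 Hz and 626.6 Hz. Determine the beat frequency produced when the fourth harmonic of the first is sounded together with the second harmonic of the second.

10.0 Hz

Fourth harmonic of the first: 4·310.8 = 1243.2 Hz.
Second harmonic of the second: 2·626.6 = 1253.2 Hz.
f_beat = |1243.2 − 1253.2| = 10.0 Hz.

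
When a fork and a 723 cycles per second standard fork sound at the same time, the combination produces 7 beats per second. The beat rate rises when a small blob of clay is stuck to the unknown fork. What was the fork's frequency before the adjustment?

716 Hz

|f − 723| = 7, so the fork was at either 716 Hz or 730 Hz.
Adding mass to a fork lowers its frequency; the adjustment lowers the fork's frequency.
The beat rate rose, so the adjustment moved the fork further from 723 Hz — it was already below the reference.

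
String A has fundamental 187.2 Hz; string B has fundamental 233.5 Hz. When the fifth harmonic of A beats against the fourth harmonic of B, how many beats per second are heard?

Fifth harmonic of the first: 5·187.2 = 936.0 Hz.
Fourth harmonic of the second: 4·233.5 = 934.0 Hz.
f_beat = |936.0 − 934.0| = 2.0 Hz.

2.0 Hz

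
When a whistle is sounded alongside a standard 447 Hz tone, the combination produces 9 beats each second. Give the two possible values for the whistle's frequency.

|f − 447| = 9, so f = 447 ± 9.

438 Hz or 456 Hz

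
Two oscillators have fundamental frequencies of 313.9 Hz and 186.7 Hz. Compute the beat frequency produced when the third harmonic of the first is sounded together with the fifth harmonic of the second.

Third harmonic of the first: 3·313.9 = 941.7 Hz.
Fifth harmonic of the second: 5·186.7 = 933.5 Hz.
f_beat = |941.7 − 933.5| = 8.2 Hz.

8.2 Hz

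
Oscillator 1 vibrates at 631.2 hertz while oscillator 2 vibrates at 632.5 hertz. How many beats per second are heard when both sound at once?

1.3 Hz

f_beat = |f₁ − f₂|.
|631.2 − 632.5| = 1.3 Hz.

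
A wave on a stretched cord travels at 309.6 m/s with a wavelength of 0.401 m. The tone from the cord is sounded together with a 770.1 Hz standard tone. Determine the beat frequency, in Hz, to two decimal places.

1.97 Hz

Source frequency f = v/λ = 309.6/0.401 = 772.0698 Hz.
f_beat = |772.0698 − 770.1| = 1.97 Hz.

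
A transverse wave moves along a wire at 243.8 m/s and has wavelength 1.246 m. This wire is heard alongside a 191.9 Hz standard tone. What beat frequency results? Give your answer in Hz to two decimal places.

Source frequency f = v/λ = 243.8/1.246 = 195.6661 Hz.
f_beat = |195.6661 − 191.9| = 3.77 Hz.

3.77 Hz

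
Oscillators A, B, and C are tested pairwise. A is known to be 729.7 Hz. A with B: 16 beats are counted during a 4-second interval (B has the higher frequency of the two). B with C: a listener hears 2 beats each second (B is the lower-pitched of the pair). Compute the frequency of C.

A–B: Beat frequency = 16/4 = 4 Hz.
B is above A, so f_B = 729.7 + 4 = 733.7 Hz.
C is above B, so f_C = 733.7 + 2 = 735.7 Hz.

735.7 Hz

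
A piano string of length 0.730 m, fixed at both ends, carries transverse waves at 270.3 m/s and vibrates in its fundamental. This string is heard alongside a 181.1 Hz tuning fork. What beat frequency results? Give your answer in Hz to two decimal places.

4.04 Hz

For a string fixed at both ends, f_n = n·v/(2L) = 1·270.3/(2·0.730) = 185.1370 Hz.
f_beat = |185.1370 − 181.1| = 4.04 Hz.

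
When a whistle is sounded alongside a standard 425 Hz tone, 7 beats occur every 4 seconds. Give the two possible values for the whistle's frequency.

Beat frequency = 7/4 = 1.75 Hz.
|f − 425| = 1.75, so f = 425 ± 1.75.

423.25 Hz or 426.75 Hz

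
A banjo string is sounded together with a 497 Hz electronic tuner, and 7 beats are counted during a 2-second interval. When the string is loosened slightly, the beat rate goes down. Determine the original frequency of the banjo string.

Beat frequency = 7/2 = 3.5 Hz.
|f − 497| = 3.5, so the banjo string was at either 493.5 Hz or 500.5 Hz.
Reducing tension lowers a string's frequency; the adjustment lowers the banjo string's frequency.
The beat rate fell, so the adjustment moved the banjo string toward 497 Hz — it must have started above the reference.

500.5 Hz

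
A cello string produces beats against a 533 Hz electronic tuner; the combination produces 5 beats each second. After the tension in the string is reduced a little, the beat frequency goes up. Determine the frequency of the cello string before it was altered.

528 Hz

|f − 533| = 5, so the cello string was at either 528 Hz or 538 Hz.
Lower tension means lower frequency; the adjustment lowers the cello string's frequency.
The beat rate rose, so the adjustment moved the cello string further from 533 Hz — it was already below the reference.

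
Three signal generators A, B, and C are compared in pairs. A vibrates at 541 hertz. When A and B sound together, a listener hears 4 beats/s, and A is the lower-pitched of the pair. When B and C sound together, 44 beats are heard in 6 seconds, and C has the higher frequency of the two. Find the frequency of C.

B is above A, so f_B = 541 + 4 = 545 Hz.
B–C: Beat frequency = 44/6 = 7.3333 Hz.
C is above B, so f_C = 545 + 7.3333 = 552.3333 Hz.

552.3333 Hz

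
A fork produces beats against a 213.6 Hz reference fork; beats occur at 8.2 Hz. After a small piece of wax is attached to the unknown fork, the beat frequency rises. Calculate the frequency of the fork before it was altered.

|f − 213.6| = 8.2, so the fork was at either 205.4 Hz or 221.8 Hz.
Loading a fork with wax lowers its frequency; the adjustment lowers the fork's frequency.
The beat rate rose, so the adjustment moved the fork further from 213.6 Hz — it was already below the reference.

205.4 Hz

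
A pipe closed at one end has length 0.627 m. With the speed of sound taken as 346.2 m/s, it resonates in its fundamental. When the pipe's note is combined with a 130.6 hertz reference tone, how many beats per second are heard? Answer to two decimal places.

7.44 Hz

Closed pipe (odd harmonics): f_n = n·v/(4L) = 1·346.2/(4·0.627) = 138.0383 Hz.
f_beat = |138.0383 − 130.6| = 7.44 Hz.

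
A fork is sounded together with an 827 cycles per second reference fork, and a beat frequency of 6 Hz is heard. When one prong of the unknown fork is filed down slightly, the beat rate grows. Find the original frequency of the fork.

833 Hz

|f − 827| = 6, so the fork was at either 821 Hz or 833 Hz.
Filing a prong removes mass and raises the fork's frequency; the adjustment raises the fork's frequency.
The beat rate rose, so the adjustment moved the fork further from 827 Hz — it was already above the reference.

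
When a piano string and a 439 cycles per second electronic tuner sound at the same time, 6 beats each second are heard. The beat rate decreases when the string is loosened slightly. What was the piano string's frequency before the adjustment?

|f − 439| = 6, so the piano string was at either 433 Hz or 445 Hz.
Reducing tension lowers a string's frequency; the adjustment lowers the piano string's frequency.
The beat rate fell, so the adjustment moved the piano string toward 439 Hz — it must have started above the reference.

445 Hz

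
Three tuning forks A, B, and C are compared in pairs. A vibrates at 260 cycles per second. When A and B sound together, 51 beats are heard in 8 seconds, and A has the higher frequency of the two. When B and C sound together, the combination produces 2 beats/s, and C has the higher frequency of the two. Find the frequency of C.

A–B: Beat frequency = 51/8 = 6.375 Hz.
B is below A, so f_B = 260 − 6.375 = 253.625 Hz.
C is above B, so f_C = 253.625 + 2 = 255.625 Hz.

255.625 Hz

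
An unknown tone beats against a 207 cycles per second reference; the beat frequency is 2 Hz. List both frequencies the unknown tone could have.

205 Hz or 209 Hz

|f − 207| = 2, so f = 207 ± 2.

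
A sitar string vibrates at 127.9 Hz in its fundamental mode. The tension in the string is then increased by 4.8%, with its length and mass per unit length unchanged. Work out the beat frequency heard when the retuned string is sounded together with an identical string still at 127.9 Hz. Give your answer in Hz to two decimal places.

For a string, f ∝ √T, so the new frequency is 127.9·√1.048 = 130.9336 Hz.
f_beat = |130.9336 − 127.9| = 3.03 Hz.

3.03 Hz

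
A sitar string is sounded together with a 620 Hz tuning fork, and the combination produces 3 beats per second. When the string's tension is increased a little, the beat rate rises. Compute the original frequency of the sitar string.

623 Hz

|f − 620| = 3, so the sitar string was at either 617 Hz or 623 Hz.
Higher tension means higher frequency; the adjustment raises the sitar string's frequency.
The beat rate rose, so the adjustment moved the sitar string further from 620 Hz — it was already above the reference.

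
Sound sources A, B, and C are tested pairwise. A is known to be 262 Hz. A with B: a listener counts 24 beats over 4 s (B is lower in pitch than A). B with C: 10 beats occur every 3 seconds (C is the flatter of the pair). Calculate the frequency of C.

A–B: Beat frequency = 24/4 = 6 Hz.
B is below A, so f_B = 262 − 6 = 256 Hz.
B–C: Beat frequency = 10/3 = 3.3333 Hz.
C is below B, so f_C = 256 − 3.3333 = 252.6667 Hz.

252.6667 Hz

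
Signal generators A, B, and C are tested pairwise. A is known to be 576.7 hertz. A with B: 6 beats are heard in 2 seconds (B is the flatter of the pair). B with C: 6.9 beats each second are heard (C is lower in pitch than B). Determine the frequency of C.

A–B: Beat frequency = 6/2 = 3 Hz.
B is below A, so f_B = 576.7 − 3 = 573.7 Hz.
C is below B, so f_C = 573.7 − 6.9 = 566.8 Hz.

566.8 Hz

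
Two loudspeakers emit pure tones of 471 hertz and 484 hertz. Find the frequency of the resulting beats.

f_beat = |f₁ − f₂|.
|471 − 484| = 13 Hz.

13 Hz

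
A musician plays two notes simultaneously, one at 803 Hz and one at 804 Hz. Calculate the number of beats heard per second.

Beats arise from superposition of two nearby frequencies; the beat rate is |f₁ − f₂|.
|803 − 804| = 1 Hz.

1 Hz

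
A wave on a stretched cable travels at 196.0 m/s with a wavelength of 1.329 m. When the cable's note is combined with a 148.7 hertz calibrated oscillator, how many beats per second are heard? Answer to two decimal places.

1.22 Hz

Source frequency f = v/λ = 196.0/1.329 = 147.4793 Hz.
f_beat = |147.4793 − 148.7| = 1.22 Hz.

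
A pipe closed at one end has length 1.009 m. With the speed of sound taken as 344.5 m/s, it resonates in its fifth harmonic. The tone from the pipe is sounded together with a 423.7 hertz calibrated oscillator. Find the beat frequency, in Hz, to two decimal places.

3.08 Hz

Closed pipe (odd harmonics): f_n = n·v/(4L) = 5·344.5/(4·1.009) = 426.7839 Hz.
f_beat = |426.7839 − 423.7| = 3.08 Hz.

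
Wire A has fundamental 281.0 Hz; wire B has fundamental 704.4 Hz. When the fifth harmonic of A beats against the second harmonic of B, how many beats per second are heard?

3.8 Hz

Fifth harmonic of the first: 5·281.0 = 1405.0 Hz.
Second harmonic of the second: 2·704.4 = 1408.8 Hz.
f_beat = |1405.0 − 1408.8| = 3.8 Hz.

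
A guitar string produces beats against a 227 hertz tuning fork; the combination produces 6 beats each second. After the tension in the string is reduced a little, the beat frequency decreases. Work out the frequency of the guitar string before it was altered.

233 Hz

|f − 227| = 6, so the guitar string was at either 221 Hz or 233 Hz.
Lower tension means lower frequency; the adjustment lowers the guitar string's frequency.
The beat rate fell, so the adjustment moved the guitar string toward 227 Hz — it must have started above the reference.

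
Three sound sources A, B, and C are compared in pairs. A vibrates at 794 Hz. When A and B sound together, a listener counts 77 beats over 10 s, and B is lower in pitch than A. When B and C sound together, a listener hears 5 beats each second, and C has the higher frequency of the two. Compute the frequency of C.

A–B: Beat frequency = 77/10 = 7.7 Hz.
B is below A, so f_B = 794 − 7.7 = 786.3 Hz.
C is above B, so f_C = 786.3 + 5 = 791.3 Hz.

791.3 Hz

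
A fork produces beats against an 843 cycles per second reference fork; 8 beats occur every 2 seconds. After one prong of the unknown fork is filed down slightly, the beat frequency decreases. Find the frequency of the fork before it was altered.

Beat frequency = 8/2 = 4 Hz.
|f − 843| = 4, so the fork was at either 839 Hz or 847 Hz.
Filing a prong removes mass and raises the fork's frequency; the adjustment raises the fork's frequency.
The beat rate fell, so the adjustment moved the fork toward 843 Hz — it must have started below the reference.

839 Hz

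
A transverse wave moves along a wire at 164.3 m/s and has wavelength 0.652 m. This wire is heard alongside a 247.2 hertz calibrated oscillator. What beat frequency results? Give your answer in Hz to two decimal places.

4.79 Hz

Source frequency f = v/λ = 164.3/0.652 = 251.9939 Hz.
f_beat = |251.9939 − 247.2| = 4.79 Hz.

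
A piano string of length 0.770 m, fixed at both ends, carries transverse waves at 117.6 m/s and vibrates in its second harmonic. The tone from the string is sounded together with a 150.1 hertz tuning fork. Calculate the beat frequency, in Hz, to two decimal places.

For a string fixed at both ends, f_n = n·v/(2L) = 2·117.6/(2·0.770) = 152.7273 Hz.
f_beat = |152.7273 − 150.1| = 2.63 Hz.

2.63 Hz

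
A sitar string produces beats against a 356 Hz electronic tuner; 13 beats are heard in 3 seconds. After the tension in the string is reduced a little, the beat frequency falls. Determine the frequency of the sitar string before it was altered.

Beat frequency = 13/3 = 4.3333 Hz.
|f − 356| = 4.3333, so the sitar string was at either 351.6667 Hz or 360.3333 Hz.
Lower tension means lower frequency; the adjustment lowers the sitar string's frequency.
The beat rate fell, so the adjustment moved the sitar string toward 356 Hz — it must have started above the reference.

360.3333 Hz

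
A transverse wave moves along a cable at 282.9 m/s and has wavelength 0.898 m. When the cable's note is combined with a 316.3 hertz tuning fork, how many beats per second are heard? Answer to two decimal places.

1.27 Hz

Source frequency f = v/λ = 282.9/0.898 = 315.0334 Hz.
f_beat = |315.0334 − 316.3| = 1.27 Hz.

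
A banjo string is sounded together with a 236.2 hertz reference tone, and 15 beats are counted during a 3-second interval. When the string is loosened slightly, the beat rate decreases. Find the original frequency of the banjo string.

241.2 Hz

Beat frequency = 15/3 = 5 Hz.
|f − 236.2| = 5, so the banjo string was at either 231.2 Hz or 241.2 Hz.
Reducing tension lowers a string's frequency; the adjustment lowers the banjo string's frequency.
The beat rate fell, so the adjustment moved the banjo string toward 236.2 Hz — it must have started above the reference.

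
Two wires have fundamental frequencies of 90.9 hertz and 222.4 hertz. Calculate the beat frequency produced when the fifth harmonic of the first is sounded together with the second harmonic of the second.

Fifth harmonic of the first: 5·90.9 = 454.5 Hz.
Second harmonic of the second: 2·222.4 = 444.8 Hz.
f_beat = |454.5 − 444.8| = 9.7 Hz.

9.7 Hz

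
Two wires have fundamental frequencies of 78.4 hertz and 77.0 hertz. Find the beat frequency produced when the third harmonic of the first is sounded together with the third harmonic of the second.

Third harmonic of the first: 3·78.4 = 235.2 Hz.
Third harmonic of the second: 3·77.0 = 231.0 Hz.
f_beat = |235.2 − 231.0| = 4.2 Hz.

4.2 Hz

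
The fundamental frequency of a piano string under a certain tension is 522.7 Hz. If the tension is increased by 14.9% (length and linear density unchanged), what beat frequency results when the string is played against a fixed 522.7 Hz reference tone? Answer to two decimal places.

37.59 Hz

For a string, f ∝ √T, so the new frequency is 522.7·√1.149 = 560.2895 Hz.
f_beat = |560.2895 − 522.7| = 37.59 Hz.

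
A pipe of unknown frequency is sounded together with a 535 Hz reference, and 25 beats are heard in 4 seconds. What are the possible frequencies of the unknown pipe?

528.75 Hz or 541.25 Hz

Beat frequency = 25/4 = 6.25 Hz.
|f − 535| = 6.25, so f = 535 ± 6.25.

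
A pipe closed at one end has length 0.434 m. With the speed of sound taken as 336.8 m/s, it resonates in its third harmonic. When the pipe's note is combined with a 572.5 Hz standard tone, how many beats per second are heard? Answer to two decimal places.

9.53 Hz

Closed pipe (odd harmonics): f_n = n·v/(4L) = 3·336.8/(4·0.434) = 582.0276 Hz.
f_beat = |582.0276 − 572.5| = 9.53 Hz.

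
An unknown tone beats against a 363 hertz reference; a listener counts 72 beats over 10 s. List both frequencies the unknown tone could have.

355.8 Hz or 370.2 Hz

Beat frequency = 72/10 = 7.2 Hz.
|f − 363| = 7.2, so f = 363 ± 7.2.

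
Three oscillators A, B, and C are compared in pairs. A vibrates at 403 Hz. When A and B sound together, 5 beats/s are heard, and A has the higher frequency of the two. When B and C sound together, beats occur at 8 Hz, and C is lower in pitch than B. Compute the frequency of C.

B is below A, so f_B = 403 − 5 = 398 Hz.
C is below B, so f_C = 398 − 8 = 390 Hz.

390 Hz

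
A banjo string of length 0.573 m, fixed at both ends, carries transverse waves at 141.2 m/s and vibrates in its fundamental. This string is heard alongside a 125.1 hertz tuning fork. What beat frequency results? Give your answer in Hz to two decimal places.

For a string fixed at both ends, f_n = n·v/(2L) = 1·141.2/(2·0.573) = 123.2112 Hz.
f_beat = |123.2112 − 125.1| = 1.89 Hz.

1.89 Hz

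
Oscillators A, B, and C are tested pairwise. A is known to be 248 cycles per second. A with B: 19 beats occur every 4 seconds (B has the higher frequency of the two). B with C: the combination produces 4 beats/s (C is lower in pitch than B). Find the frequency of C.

248.75 Hz

A–B: Beat frequency = 19/4 = 4.75 Hz.
B is above A, so f_B = 248 + 4.75 = 252.75 Hz.
C is below B, so f_C = 252.75 − 4 = 248.75 Hz.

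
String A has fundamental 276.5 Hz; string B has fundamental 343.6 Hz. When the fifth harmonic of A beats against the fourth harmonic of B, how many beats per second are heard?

8.1 Hz

Fifth harmonic of the first: 5·276.5 = 1382.5 Hz.
Fourth harmonic of the second: 4·343.6 = 1374.4 Hz.
f_beat = |1382.5 − 1374.4| = 8.1 Hz.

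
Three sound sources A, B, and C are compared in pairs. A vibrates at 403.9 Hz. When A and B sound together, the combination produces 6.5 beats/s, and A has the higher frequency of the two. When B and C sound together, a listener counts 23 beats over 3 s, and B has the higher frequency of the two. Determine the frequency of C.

B is below A, so f_B = 403.9 − 6.5 = 397.4 Hz.
B–C: Beat frequency = 23/3 = 7.6667 Hz.
C is below B, so f_C = 397.4 − 7.6667 = 389.7333 Hz.

389.7333 Hz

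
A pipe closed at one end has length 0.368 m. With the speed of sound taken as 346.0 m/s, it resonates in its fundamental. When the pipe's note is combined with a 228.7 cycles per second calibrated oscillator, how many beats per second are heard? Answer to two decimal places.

6.35 Hz

Closed pipe (odd harmonics): f_n = n·v/(4L) = 1·346.0/(4·0.368) = 235.0543 Hz.
f_beat = |235.0543 − 228.7| = 6.35 Hz.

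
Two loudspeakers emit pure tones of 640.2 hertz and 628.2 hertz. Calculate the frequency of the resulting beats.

12 Hz

f_beat = |f₁ − f₂|.
|640.2 − 628.2| = 12 Hz.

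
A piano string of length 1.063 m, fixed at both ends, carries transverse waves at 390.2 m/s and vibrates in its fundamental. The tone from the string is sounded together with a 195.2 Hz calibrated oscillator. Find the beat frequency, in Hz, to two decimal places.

For a string fixed at both ends, f_n = n·v/(2L) = 1·390.2/(2·1.063) = 183.5372 Hz.
f_beat = |183.5372 − 195.2| = 11.66 Hz.

11.66 Hz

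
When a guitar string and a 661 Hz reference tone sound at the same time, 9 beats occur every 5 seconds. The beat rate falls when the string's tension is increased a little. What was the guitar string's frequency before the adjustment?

659.2 Hz

Beat frequency = 9/5 = 1.8 Hz.
|f − 661| = 1.8, so the guitar string was at either 659.2 Hz or 662.8 Hz.
Higher tension means higher frequency; the adjustment raises the guitar string's frequency.
The beat rate fell, so the adjustment moved the guitar string toward 661 Hz — it must have started below the reference.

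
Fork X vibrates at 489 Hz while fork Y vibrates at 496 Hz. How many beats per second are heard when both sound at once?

The beat frequency equals the magnitude of the frequency difference.
|489 − 496| = 7 Hz.

7 Hz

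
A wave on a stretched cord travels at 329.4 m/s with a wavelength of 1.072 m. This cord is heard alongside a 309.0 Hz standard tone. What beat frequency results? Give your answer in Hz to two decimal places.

1.72 Hz

Source frequency f = v/λ = 329.4/1.072 = 307.2761 Hz.
f_beat = |307.2761 − 309.0| = 1.72 Hz.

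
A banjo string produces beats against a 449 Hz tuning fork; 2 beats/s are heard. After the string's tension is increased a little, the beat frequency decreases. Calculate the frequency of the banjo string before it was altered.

|f − 449| = 2, so the banjo string was at either 447 Hz or 451 Hz.
Higher tension means higher frequency; the adjustment raises the banjo string's frequency.
The beat rate fell, so the adjustment moved the banjo string toward 449 Hz — it must have started below the reference.

447 Hz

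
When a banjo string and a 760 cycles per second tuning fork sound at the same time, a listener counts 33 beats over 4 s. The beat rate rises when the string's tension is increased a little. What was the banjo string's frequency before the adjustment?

Beat frequency = 33/4 = 8.25 Hz.
|f − 760| = 8.25, so the banjo string was at either 751.75 Hz or 768.25 Hz.
Higher tension means higher frequency; the adjustment raises the banjo string's frequency.
The beat rate rose, so the adjustment moved the banjo string further from 760 Hz — it was already above the reference.

768.25 Hz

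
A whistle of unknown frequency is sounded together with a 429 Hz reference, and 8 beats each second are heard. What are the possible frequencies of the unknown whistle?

421 Hz or 437 Hz

|f − 429| = 8, so f = 429 ± 8.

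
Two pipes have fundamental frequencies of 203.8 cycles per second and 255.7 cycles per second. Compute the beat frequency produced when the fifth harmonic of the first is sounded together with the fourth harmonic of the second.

Fifth harmonic of the first: 5·203.8 = 1019.0 Hz.
Fourth harmonic of the second: 4·255.7 = 1022.8 Hz.
f_beat = |1019.0 − 1022.8| = 3.8 Hz.

3.8 Hz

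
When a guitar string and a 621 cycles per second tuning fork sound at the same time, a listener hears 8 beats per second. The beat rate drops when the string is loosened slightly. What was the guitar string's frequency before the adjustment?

|f − 621| = 8, so the guitar string was at either 613 Hz or 629 Hz.
Reducing tension lowers a string's frequency; the adjustment lowers the guitar string's frequency.
The beat rate fell, so the adjustment moved the guitar string toward 621 Hz — it must have started above the reference.

629 Hz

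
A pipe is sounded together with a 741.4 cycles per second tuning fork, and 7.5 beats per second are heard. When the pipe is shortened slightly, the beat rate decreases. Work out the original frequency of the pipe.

733.9 Hz

|f − 741.4| = 7.5, so the pipe was at either 733.9 Hz or 748.9 Hz.
A shorter pipe has a higher fundamental; the adjustment raises the pipe's frequency.
The beat rate fell, so the adjustment moved the pipe toward 741.4 Hz — it must have started below the reference.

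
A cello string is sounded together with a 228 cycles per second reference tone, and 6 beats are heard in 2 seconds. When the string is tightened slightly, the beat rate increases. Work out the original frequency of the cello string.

Beat frequency = 6/2 = 3 Hz.
|f − 228| = 3, so the cello string was at either 225 Hz or 231 Hz.
Increasing tension raises a string's frequency; the adjustment raises the cello string's frequency.
The beat rate rose, so the adjustment moved the cello string further from 228 Hz — it was already above the reference.

231 Hz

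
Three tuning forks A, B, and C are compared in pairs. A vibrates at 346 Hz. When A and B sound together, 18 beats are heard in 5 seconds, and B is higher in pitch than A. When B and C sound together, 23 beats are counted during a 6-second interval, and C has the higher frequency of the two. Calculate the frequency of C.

A–B: Beat frequency = 18/5 = 3.6 Hz.
B is above A, so f_B = 346 + 3.6 = 349.6 Hz.
B–C: Beat frequency = 23/6 = 3.8333 Hz.
C is above B, so f_C = 349.6 + 3.8333 = 353.4333 Hz.

353.4333 Hz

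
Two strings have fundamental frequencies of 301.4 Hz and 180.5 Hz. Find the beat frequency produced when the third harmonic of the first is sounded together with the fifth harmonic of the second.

Third harmonic of the first: 3·301.4 = 904.2 Hz.
Fifth harmonic of the second: 5·180.5 = 902.5 Hz.
f_beat = |904.2 − 902.5| = 1.7 Hz.

1.7 Hz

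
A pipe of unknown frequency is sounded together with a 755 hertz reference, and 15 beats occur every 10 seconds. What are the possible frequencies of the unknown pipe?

Beat frequency = 15/10 = 1.5 Hz.
|f − 755| = 1.5, so f = 755 ± 1.5.

753.5 Hz or 756.5 Hz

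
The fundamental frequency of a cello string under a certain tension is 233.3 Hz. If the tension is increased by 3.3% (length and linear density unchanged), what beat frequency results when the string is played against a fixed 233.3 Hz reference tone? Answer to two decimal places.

3.82 Hz

For a string, f ∝ √T, so the new frequency is 233.3·√1.033 = 237.1182 Hz.
f_beat = |237.1182 − 233.3| = 3.82 Hz.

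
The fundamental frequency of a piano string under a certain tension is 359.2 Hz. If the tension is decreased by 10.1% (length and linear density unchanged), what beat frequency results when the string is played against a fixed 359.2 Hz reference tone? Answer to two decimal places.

For a string, f ∝ √T, so the new frequency is 359.2·√0.899 = 340.5777 Hz.
f_beat = |340.5777 − 359.2| = 18.62 Hz.

18.62 Hz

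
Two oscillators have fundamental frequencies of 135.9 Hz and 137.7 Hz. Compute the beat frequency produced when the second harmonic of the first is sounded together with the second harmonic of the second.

Second harmonic of the first: 2·135.9 = 271.8 Hz.
Second harmonic of the second: 2·137.7 = 275.4 Hz.
f_beat = |271.8 − 275.4| = 3.6 Hz.

3.6 Hz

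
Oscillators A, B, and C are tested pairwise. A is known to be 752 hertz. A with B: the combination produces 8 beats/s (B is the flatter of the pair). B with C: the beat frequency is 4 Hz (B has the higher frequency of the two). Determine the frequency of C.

B is below A, so f_B = 752 − 8 = 744 Hz.
C is below B, so f_C = 744 − 4 = 740 Hz.

740 Hz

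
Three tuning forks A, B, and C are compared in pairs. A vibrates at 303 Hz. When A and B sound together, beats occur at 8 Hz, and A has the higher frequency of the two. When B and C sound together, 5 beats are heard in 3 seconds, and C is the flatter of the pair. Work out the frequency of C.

293.3333 Hz

B is below A, so f_B = 303 − 8 = 295 Hz.
B–C: Beat frequency = 5/3 = 1.6667 Hz.
C is below B, so f_C = 295 − 1.6667 = 293.3333 Hz.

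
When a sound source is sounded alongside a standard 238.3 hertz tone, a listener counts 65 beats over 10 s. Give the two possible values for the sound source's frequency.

Beat frequency = 65/10 = 6.5 Hz.
|f − 238.3| = 6.5, so f = 238.3 ± 6.5.

231.8 Hz or 244.8 Hz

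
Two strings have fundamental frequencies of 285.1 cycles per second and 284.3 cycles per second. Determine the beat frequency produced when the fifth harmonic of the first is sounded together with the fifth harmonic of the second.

4.0 Hz

Fifth harmonic of the first: 5·285.1 = 1425.5 Hz.
Fifth harmonic of the second: 5·284.3 = 1421.5 Hz.
f_beat = |1425.5 − 1421.5| = 4.0 Hz.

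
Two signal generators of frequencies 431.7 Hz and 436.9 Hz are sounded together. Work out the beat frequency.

The beat frequency equals the magnitude of the frequency difference.
|431.7 − 436.9| = 5.2 Hz.

5.2 Hz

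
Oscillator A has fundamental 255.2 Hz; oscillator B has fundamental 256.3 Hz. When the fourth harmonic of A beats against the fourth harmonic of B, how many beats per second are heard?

Fourth harmonic of the first: 4·255.2 = 1020.8 Hz.
Fourth harmonic of the second: 4·256.3 = 1025.2 Hz.
f_beat = |1020.8 − 1025.2| = 4.4 Hz.

4.4 Hz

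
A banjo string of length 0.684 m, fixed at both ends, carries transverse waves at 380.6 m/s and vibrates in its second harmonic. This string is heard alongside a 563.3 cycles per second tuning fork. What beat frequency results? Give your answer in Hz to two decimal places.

6.87 Hz

For a string fixed at both ends, f_n = n·v/(2L) = 2·380.6/(2·0.684) = 556.4327 Hz.
f_beat = |556.4327 − 563.3| = 6.87 Hz.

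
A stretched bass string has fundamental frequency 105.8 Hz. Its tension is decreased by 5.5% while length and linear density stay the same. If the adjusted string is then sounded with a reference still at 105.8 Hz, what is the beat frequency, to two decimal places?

2.95 Hz

For a string, f ∝ √T, so the new frequency is 105.8·√0.945 = 102.8494 Hz.
f_beat = |102.8494 − 105.8| = 2.95 Hz.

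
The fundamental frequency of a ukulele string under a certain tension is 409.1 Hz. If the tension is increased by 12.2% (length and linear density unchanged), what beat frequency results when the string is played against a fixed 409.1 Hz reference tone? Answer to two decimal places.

For a string, f ∝ √T, so the new frequency is 409.1·√1.122 = 433.3371 Hz.
f_beat = |433.3371 − 409.1| = 24.24 Hz.

24.24 Hz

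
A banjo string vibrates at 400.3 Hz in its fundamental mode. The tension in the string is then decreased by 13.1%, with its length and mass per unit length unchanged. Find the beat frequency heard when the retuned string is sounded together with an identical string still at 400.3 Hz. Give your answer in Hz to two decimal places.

For a string, f ∝ √T, so the new frequency is 400.3·√0.869 = 373.1603 Hz.
f_beat = |373.1603 − 400.3| = 27.14 Hz.

27.14 Hz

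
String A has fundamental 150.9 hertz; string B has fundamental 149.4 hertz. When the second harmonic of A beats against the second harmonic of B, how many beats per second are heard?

Second harmonic of the first: 2·150.9 = 301.8 Hz.
Second harmonic of the second: 2·149.4 = 298.8 Hz.
f_beat = |301.8 − 298.8| = 3.0 Hz.

3.0 Hz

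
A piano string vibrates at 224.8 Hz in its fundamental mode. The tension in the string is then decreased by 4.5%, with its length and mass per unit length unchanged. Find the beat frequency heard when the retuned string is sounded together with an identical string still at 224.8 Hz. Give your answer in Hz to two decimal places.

For a string, f ∝ √T, so the new frequency is 224.8·√0.955 = 219.6838 Hz.
f_beat = |219.6838 − 224.8| = 5.12 Hz.

5.12 Hz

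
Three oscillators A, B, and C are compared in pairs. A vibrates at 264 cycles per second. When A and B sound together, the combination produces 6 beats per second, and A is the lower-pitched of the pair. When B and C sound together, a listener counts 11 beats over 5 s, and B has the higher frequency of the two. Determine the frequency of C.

B is above A, so f_B = 264 + 6 = 270 Hz.
B–C: Beat frequency = 11/5 = 2.2 Hz.
C is below B, so f_C = 270 − 2.2 = 267.8 Hz.

267.8 Hz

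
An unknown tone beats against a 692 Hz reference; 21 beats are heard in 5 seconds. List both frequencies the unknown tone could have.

687.8 Hz or 696.2 Hz

Beat frequency = 21/5 = 4.2 Hz.
|f − 692| = 4.2, so f = 692 ± 4.2.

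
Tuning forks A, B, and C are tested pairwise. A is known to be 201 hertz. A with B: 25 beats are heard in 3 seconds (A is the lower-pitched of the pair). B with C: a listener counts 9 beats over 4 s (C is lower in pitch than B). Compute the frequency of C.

A–B: Beat frequency = 25/3 = 8.3333 Hz.
B is above A, so f_B = 201 + 8.3333 = 209.3333 Hz.
B–C: Beat frequency = 9/4 = 2.25 Hz.
C is below B, so f_C = 209.3333 − 2.25 = 207.0833 Hz.

207.0833 Hz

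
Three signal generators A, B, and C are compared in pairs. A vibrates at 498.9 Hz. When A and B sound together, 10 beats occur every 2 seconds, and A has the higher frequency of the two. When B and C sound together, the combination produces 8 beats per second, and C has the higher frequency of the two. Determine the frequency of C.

A–B: Beat frequency = 10/2 = 5 Hz.
B is below A, so f_B = 498.9 − 5 = 493.9 Hz.
C is above B, so f_C = 493.9 + 8 = 501.9 Hz.

501.9 Hz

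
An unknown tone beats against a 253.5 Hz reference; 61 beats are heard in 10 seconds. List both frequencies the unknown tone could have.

Beat frequency = 61/10 = 6.1 Hz.
|f − 253.5| = 6.1, so f = 253.5 ± 6.1.

247.4 Hz or 259.6 Hz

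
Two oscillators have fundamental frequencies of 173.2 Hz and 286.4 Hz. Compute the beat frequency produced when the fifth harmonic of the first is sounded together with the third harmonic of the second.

6.8 Hz

Fifth harmonic of the first: 5·173.2 = 866.0 Hz.
Third harmonic of the second: 3·286.4 = 859.2 Hz.
f_beat = |866.0 − 859.2| = 6.8 Hz.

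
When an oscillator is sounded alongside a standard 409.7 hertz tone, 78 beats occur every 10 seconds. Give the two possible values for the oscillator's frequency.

401.9 Hz or 417.5 Hz

Beat frequency = 78/10 = 7.8 Hz.
|f − 409.7| = 7.8, so f = 409.7 ± 7.8.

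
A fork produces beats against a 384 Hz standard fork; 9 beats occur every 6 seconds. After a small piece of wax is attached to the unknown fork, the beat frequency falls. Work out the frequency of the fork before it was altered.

385.5 Hz

Beat frequency = 9/6 = 1.5 Hz.
|f − 384| = 1.5, so the fork was at either 382.5 Hz or 385.5 Hz.
Loading a fork with wax lowers its frequency; the adjustment lowers the fork's frequency.
The beat rate fell, so the adjustment moved the fork toward 384 Hz — it must have started above the reference.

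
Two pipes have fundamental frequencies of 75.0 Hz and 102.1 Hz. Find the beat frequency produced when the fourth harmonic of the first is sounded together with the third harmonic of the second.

Fourth harmonic of the first: 4·75.0 = 300.0 Hz.
Third harmonic of the second: 3·102.1 = 306.3 Hz.
f_beat = |300.0 − 306.3| = 6.3 Hz.

6.3 Hz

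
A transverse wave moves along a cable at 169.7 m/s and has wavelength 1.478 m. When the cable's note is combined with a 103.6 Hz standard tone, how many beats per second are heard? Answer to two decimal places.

11.22 Hz

Source frequency f = v/λ = 169.7/1.478 = 114.8173 Hz.
f_beat = |114.8173 − 103.6| = 11.22 Hz.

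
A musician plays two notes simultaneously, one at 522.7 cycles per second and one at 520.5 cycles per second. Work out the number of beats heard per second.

The beat frequency equals the magnitude of the frequency difference.
|522.7 − 520.5| = 2.2 Hz.

2.2 Hz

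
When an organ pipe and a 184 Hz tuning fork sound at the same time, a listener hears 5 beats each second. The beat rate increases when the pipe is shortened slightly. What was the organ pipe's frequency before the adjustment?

189 Hz

|f − 184| = 5, so the organ pipe was at either 179 Hz or 189 Hz.
A shorter pipe has a higher fundamental; the adjustment raises the organ pipe's frequency.
The beat rate rose, so the adjustment moved the organ pipe further from 184 Hz — it was already above the reference.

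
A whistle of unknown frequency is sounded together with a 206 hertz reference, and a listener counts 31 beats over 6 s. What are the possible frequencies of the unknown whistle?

Beat frequency = 31/6 = 5.1667 Hz.
|f − 206| = 5.1667, so f = 206 ± 5.1667.

200.8333 Hz or 211.1667 Hz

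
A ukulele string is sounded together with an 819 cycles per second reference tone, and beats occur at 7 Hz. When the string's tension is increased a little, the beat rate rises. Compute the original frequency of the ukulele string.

|f − 819| = 7, so the ukulele string was at either 812 Hz or 826 Hz.
Higher tension means higher frequency; the adjustment raises the ukulele string's frequency.
The beat rate rose, so the adjustment moved the ukulele string further from 819 Hz — it was already above the reference.

826 Hz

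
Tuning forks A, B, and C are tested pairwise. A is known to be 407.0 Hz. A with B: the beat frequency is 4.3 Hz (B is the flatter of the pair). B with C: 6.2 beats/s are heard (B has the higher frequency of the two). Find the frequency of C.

B is below A, so f_B = 407.0 − 4.3 = 402.7 Hz.
C is below B, so f_C = 402.7 − 6.2 = 396.5 Hz.

396.5 Hz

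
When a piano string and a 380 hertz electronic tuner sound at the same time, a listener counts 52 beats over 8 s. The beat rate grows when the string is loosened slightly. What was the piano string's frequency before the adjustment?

373.5 Hz

Beat frequency = 52/8 = 6.5 Hz.
|f − 380| = 6.5, so the piano string was at either 373.5 Hz or 386.5 Hz.
Reducing tension lowers a string's frequency; the adjustment lowers the piano string's frequency.
The beat rate rose, so the adjustment moved the piano string further from 380 Hz — it was already below the reference.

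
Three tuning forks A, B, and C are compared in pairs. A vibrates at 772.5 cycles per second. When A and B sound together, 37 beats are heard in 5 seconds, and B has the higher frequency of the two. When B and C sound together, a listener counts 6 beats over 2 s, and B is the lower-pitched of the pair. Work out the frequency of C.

782.9 Hz

A–B: Beat frequency = 37/5 = 7.4 Hz.
B is above A, so f_B = 772.5 + 7.4 = 779.9 Hz.
B–C: Beat frequency = 6/2 = 3 Hz.
C is above B, so f_C = 779.9 + 3 = 782.9 Hz.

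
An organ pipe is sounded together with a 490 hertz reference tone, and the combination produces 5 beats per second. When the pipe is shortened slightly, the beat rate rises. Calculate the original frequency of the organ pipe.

|f − 490| = 5, so the organ pipe was at either 485 Hz or 495 Hz.
A shorter pipe has a higher fundamental; the adjustment raises the organ pipe's frequency.
The beat rate rose, so the adjustment moved the organ pipe further from 490 Hz — it was already above the reference.

495 Hz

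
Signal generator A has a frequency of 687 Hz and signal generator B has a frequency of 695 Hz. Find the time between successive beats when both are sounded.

f_beat = |687 − 695| = 8 Hz.
Beat period T = 1 / f_beat = 1 / 8 s.

0.125 s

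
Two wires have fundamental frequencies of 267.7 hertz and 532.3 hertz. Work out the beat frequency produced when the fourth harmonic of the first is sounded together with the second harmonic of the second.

Fourth harmonic of the first: 4·267.7 = 1070.8 Hz.
Second harmonic of the second: 2·532.3 = 1064.6 Hz.
f_beat = |1070.8 − 1064.6| = 6.2 Hz.

6.2 Hz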